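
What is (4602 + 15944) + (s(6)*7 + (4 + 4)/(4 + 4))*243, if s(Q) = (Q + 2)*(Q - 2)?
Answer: 75221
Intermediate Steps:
s(Q) = (-2 + Q)*(2 + Q) (s(Q) = (2 + Q)*(-2 + Q) = (-2 + Q)*(2 + Q))
(4602 + 15944) + (s(6)*7 + (4 + 4)/(4 + 4))*243 = (4602 + 15944) + ((-4 + 6²)*7 + (4 + 4)/(4 + 4))*243 = 20546 + ((-4 + 36)*7 + 8/8)*243 = 20546 + (32*7 + 8*(⅛))*243 = 20546 + (224 + 1)*243 = 20546 + 225*243 = 20546 + 54675 = 75221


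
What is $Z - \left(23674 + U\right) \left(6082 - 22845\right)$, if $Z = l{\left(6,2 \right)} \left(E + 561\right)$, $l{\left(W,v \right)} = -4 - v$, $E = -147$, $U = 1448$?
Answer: $421117602$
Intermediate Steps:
$Z = -2484$ ($Z = \left(-4 - 2\right) \left(-147 + 561\right) = \left(-4 - 2\right) 414 = \left(-6\right) 414 = -2484$)
$Z - \left(23674 + U\right) \left(6082 - 22845\right) = -2484 - \left(23674 + 1448\right) \left(6082 - 22845\right) = -2484 - 25122 \left(-16763\right) = -2484 - -421120086 = -2484 + 421120086 = 421117602$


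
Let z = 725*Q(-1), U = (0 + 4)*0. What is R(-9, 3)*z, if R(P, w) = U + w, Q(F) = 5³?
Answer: 271875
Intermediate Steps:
U = 0 (U = 4*0 = 0)
Q(F) = 125
R(P, w) = w (R(P, w) = 0 + w = w)
z = 90625 (z = 725*125 = 90625)
R(-9, 3)*z = 3*90625 = 271875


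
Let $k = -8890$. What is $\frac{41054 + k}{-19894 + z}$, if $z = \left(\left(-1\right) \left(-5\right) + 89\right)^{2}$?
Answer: $- \frac{16082}{5529} \approx -2.9087$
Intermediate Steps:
$z = 8836$ ($z = \left(5 + 89\right)^{2} = 94^{2} = 8836$)
$\frac{41054 + k}{-19894 + z} = \frac{41054 - 8890}{-19894 + 8836} = \frac{32164}{-11058} = 32164 \left(- \frac{1}{11058}\right) = - \frac{16082}{5529}$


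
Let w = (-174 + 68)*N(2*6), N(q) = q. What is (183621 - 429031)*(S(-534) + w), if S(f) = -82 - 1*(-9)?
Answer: 330076450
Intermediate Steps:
w = -1272 (w = (-174 + 68)*(2*6) = -106*12 = -1272)
S(f) = -73 (S(f) = -82 + 9 = -73)
(183621 - 429031)*(S(-534) + w) = (183621 - 429031)*(-73 - 1272) = -245410*(-1345) = 330076450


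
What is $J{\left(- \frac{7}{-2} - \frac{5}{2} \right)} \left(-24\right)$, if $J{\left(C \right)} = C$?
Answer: $-24$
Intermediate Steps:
$J{\left(- \frac{7}{-2} - \frac{5}{2} \right)} \left(-24\right) = \left(- \frac{7}{-2} - \frac{5}{2}\right) \left(-24\right) = \left(\left(-7\right) \left(- \frac{1}{2}\right) - \frac{5}{2}\right) \left(-24\right) = \left(\frac{7}{2} - \frac{5}{2}\right) \left(-24\right) = 1 \left(-24\right) = -24$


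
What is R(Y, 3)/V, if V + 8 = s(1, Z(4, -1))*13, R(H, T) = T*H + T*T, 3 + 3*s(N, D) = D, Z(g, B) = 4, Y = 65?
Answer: -612/11 ≈ -55.636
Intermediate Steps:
s(N, D) = -1 + D/3
R(H, T) = T**2 + H*T (R(H, T) = H*T + T**2 = T**2 + H*T)
V = -11/3 (V = -8 + (-1 + (1/3)*4)*13 = -8 + (-1 + 4/3)*13 = -8 + (1/3)*13 = -8 + 13/3 = -11/3 ≈ -3.6667)
R(Y, 3)/V = (3*(65 + 3))/(-11/3) = (3*68)*(-3/11) = 204*(-3/11) = -612/11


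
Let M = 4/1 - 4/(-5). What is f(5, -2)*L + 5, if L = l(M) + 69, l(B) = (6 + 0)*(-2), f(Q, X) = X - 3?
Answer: -280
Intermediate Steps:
M = 24/5 (M = 4*1 - 4*(-⅕) = 4 + ⅘ = 24/5 ≈ 4.8000)
f(Q, X) = -3 + X
l(B) = -12 (l(B) = 6*(-2) = -12)
L = 57 (L = -12 + 69 = 57)
f(5, -2)*L + 5 = (-3 - 2)*57 + 5 = -5*57 + 5 = -285 + 5 = -280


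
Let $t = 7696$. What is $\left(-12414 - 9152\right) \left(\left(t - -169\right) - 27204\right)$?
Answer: $417064874$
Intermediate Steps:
$\left(-12414 - 9152\right) \left(\left(t - -169\right) - 27204\right) = \left(-12414 - 9152\right) \left(\left(7696 - -169\right) - 27204\right) = - 21566 \left(\left(7696 + 169\right) - 27204\right) = - 21566 \left(7865 - 27204\right) = \left(-21566\right) \left(-19339\right) = 417064874$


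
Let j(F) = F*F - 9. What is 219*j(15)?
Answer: 47304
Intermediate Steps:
j(F) = -9 + F² (j(F) = F² - 9 = -9 + F²)
219*j(15) = 219*(-9 + 15²) = 219*(-9 + 225) = 219*216 = 47304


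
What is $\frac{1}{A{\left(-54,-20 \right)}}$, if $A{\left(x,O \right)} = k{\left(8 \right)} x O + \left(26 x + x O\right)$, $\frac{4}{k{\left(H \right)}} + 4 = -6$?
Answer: $- \frac{1}{756} \approx -0.0013228$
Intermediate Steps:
$k{\left(H \right)} = - \frac{2}{5}$ ($k{\left(H \right)} = \frac{4}{-4 - 6} = \frac{4}{-10} = 4 \left(- \frac{1}{10}\right) = - \frac{2}{5}$)
$A{\left(x,O \right)} = 26 x + \frac{3 O x}{5}$ ($A{\left(x,O \right)} = - \frac{2 x}{5} O + \left(26 x + x O\right) = - \frac{2 O x}{5} + \left(26 x + O x\right) = 26 x + \frac{3 O x}{5}$)
$\frac{1}{A{\left(-54,-20 \right)}} = \frac{1}{\frac{1}{5} \left(-54\right) \left(130 + 3 \left(-20\right)\right)} = \frac{1}{\frac{1}{5} \left(-54\right) \left(130 - 60\right)} = \frac{1}{\frac{1}{5} \left(-54\right) 70} = \frac{1}{-756} = - \frac{1}{756}$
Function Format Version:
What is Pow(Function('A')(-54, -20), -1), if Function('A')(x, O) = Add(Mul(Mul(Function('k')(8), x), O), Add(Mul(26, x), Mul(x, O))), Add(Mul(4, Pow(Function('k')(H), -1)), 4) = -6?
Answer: Rational(-1, 756) ≈ -0.0013228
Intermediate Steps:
Function('k')(H) = Rational(-2, 5) (Function('k')(H) = Mul(4, Pow(Add(-4, -6), -1)) = Mul(4, Pow(-10, -1)) = Mul(4, Rational(-1, 10)) = Rational(-2, 5))
Function('A')(x, O) = Add(Mul(26, x), Mul(Rational(3, 5), O, x)) (Function('A')(x, O) = Add(Mul(Mul(Rational(-2, 5), x), O), Add(Mul(26, x), Mul(x, O))) = Add(Mul(Rational(-2, 5), O, x), Add(Mul(26, x), Mul(O, x))) = Add(Mul(26, x), Mul(Rational(3, 5), O, x)))
Pow(Function('A')(-54, -20), -1) = Pow(Mul(Rational(1, 5), -54, Add(130, Mul(3, -20))), -1) = Pow(Mul(Rational(1, 5), -54, Add(130, -60)), -1) = Pow(Mul(Rational(1, 5), -54, 70), -1) = Pow(-756, -1) = Rational(-1, 756)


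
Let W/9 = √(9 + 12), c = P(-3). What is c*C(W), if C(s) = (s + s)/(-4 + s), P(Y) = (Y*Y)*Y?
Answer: -91854/1685 - 1944*√21/1685 ≈ -59.800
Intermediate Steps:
P(Y) = Y³ (P(Y) = Y²*Y = Y³)
c = -27 (c = (-3)³ = -27)
W = 9*√21 (W = 9*√(9 + 12) = 9*√21 ≈ 41.243)
C(s) = 2*s/(-4 + s) (C(s) = (2*s)/(-4 + s) = 2*s/(-4 + s))
c*C(W) = -54*9*√21/(-4 + 9*√21) = -486*√21/(-4 + 9*√21)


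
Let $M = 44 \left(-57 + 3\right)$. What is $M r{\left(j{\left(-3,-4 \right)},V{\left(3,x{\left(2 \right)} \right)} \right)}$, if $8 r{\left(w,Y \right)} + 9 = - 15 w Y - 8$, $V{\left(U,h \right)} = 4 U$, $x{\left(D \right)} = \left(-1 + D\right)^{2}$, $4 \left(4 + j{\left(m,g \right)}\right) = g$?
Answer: $-262251$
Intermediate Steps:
$j{\left(m,g \right)} = -4 + \frac{g}{4}$
$M = -2376$ ($M = 44 \left(-54\right) = -2376$)
$r{\left(w,Y \right)} = - \frac{17}{8} - \frac{15 Y w}{8}$ ($r{\left(w,Y \right)} = - \frac{9}{8} + \frac{- 15 w Y - 8}{8} = - \frac{9}{8} + \frac{- 15 Y w - 8}{8} = - \frac{9}{8} + \frac{-8 - 15 Y w}{8} = - \frac{9}{8} - \left(1 + \frac{15 Y w}{8}\right) = - \frac{17}{8} - \frac{15 Y w}{8}$)
$M r{\left(j{\left(-3,-4 \right)},V{\left(3,x{\left(2 \right)} \right)} \right)} = - 2376 \left(- \frac{17}{8} - \frac{15 \cdot 4 \cdot 3 \left(-4 + \frac{1}{4} \left(-4\right)\right)}{8}\right) = - 2376 \left(- \frac{17}{8} - \frac{45 \left(-4 - 1\right)}{2}\right) = - 2376 \left(- \frac{17}{8} - \frac{45}{2} \left(-5\right)\right) = - 2376 \left(- \frac{17}{8} + \frac{225}{2}\right) = \left(-2376\right) \frac{883}{8} = -262251$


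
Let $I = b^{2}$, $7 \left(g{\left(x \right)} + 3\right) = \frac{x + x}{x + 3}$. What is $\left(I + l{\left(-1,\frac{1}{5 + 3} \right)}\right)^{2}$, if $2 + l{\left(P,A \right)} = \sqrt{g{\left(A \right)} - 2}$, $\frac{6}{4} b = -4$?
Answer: $\frac{299587}{14175} + \frac{92 i \sqrt{679}}{105} \approx 21.135 + 22.831 i$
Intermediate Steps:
$g{\left(x \right)} = -3 + \frac{2 x}{7 \left(3 + x\right)}$ ($g{\left(x \right)} = -3 + \frac{\left(x + x\right) \frac{1}{x + 3}}{7} = -3 + \frac{2 x \frac{1}{3 + x}}{7} = -3 + \frac{2 x}{7 \left(3 + x\right)}$)
$b = - \frac{8}{3}$ ($b = \frac{2}{3} \left(-4\right) = - \frac{8}{3} \approx -2.6667$)
$l{\left(P,A \right)} = -2 + \sqrt{-2 + \frac{-63 - 19 A}{7 \left(3 + A\right)}}$ ($l{\left(P,A \right)} = -2 + \sqrt{\frac{-63 - 19 A}{7 \left(3 + A\right)} - 2} = -2 + \sqrt{-2 + \frac{-63 - 19 A}{7 \left(3 + A\right)}}$)
$I = \frac{64}{9}$ ($I = \left(- \frac{8}{3}\right)^{2} = \frac{64}{9} \approx 7.1111$)
$\left(I + l{\left(-1,\frac{1}{5 + 3} \right)}\right)^{2} = \left(\frac{64}{9} - \left(2 - \frac{\sqrt{21} \sqrt{\frac{-35 - \frac{11}{5 + 3}}{3 + \frac{1}{5 + 3}}}}{7}\right)\right)^{2} = \left(\frac{64}{9} - \left(2 - \frac{\sqrt{21} \sqrt{\frac{-35 - \frac{11}{8}}{3 + \frac{1}{8}}}}{7}\right)\right)^{2} = \left(\frac{64}{9} - \left(2 - \frac{\sqrt{21} \sqrt{\frac{-35 - \frac{11}{8}}{\frac{25}{8}}}}{7}\right)\right)^{2} = \left(\frac{64}{9} - \left(2 - \frac{\sqrt{21} \sqrt{\frac{8}{25} \left(- \frac{291}{8}\right)}}{7}\right)\right)^{2} = \left(\frac{64}{9} - \left(2 - \frac{\sqrt{21} \sqrt{- \frac{291}{25}}}{7}\right)\right)^{2} = \left(\frac{64}{9} - \left(2 - \frac{\sqrt{21} \frac{i \sqrt{291}}{5}}{7}\right)\right)^{2} = \left(\frac{64}{9} - \left(2 - \frac{3 i \sqrt{679}}{35}\right)\right)^{2} = \left(\frac{46}{9} + \frac{3 i \sqrt{679}}{35}\right)^{2}$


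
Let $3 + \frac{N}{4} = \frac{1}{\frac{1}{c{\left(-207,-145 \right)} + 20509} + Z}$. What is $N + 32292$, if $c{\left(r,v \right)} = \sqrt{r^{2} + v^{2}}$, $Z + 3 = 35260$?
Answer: $\frac{8437567474152965855216}{261386847722984385} + \frac{2 \sqrt{63874}}{261386847722984385} \approx 32280.0$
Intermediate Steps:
$Z = 35257$ ($Z = -3 + 35260 = 35257$)
$N = -12 + \frac{4}{35257 + \frac{1}{20509 + \sqrt{63874}}}$ ($N = -12 + \frac{4}{\frac{1}{\sqrt{\left(-207\right)^{2} + \left(-145\right)^{2}} + 20509} + 35257} = -12 + \frac{4}{\frac{1}{\sqrt{42849 + 21025} + 20509} + 35257} = -12 + \frac{4}{\frac{1}{\sqrt{63874} + 20509} + 35257} = -12 + \frac{4}{\frac{1}{20509 + \sqrt{63874}} + 35257} = -12 + \frac{4}{35257 + \frac{1}{20509 + \sqrt{63874}}} \approx -12.0$)
$N + 32292 = \left(- \frac{3136612517645905204}{261386847722984385} + \frac{2 \sqrt{63874}}{261386847722984385}\right) + 32292 = \frac{8437567474152965855216}{261386847722984385} + \frac{2 \sqrt{63874}}{261386847722984385}$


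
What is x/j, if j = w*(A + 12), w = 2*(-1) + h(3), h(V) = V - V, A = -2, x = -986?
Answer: 493/10 ≈ 49.300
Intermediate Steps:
h(V) = 0
w = -2 (w = 2*(-1) + 0 = -2 + 0 = -2)
j = -20 (j = -2*(-2 + 12) = -2*10 = -20)
x/j = -986/(-20) = -986*(-1/20) = 493/10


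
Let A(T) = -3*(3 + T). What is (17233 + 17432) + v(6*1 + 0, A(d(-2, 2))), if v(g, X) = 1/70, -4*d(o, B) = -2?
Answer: 2426551/70 ≈ 34665.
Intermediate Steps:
d(o, B) = ½ (d(o, B) = -¼*(-2) = ½)
A(T) = -9 - 3*T
v(g, X) = 1/70
(17233 + 17432) + v(6*1 + 0, A(d(-2, 2))) = (17233 + 17432) + 1/70 = 34665 + 1/70 = 2426551/70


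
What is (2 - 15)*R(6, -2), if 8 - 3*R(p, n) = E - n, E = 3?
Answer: -13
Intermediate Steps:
R(p, n) = 5/3 + n/3 (R(p, n) = 8/3 - (3 - n)/3 = 8/3 + (-1 + n/3) = 5/3 + n/3)
(2 - 15)*R(6, -2) = (2 - 15)*(5/3 + (⅓)*(-2)) = -13*(5/3 - ⅔) = -13*1 = -13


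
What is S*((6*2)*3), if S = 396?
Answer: 14256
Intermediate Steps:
S*((6*2)*3) = 396*((6*2)*3) = 396*(12*3) = 396*36 = 14256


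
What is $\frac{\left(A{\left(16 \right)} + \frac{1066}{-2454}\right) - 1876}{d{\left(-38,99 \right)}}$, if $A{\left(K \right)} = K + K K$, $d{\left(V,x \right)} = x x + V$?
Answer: $- \frac{1968641}{11979201} \approx -0.16434$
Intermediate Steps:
$d{\left(V,x \right)} = V + x^{2}$ ($d{\left(V,x \right)} = x^{2} + V = V + x^{2}$)
$A{\left(K \right)} = K + K^{2}$
$\frac{\left(A{\left(16 \right)} + \frac{1066}{-2454}\right) - 1876}{d{\left(-38,99 \right)}} = \frac{\left(16 \left(1 + 16\right) + \frac{1066}{-2454}\right) - 1876}{-38 + 99^{2}} = \frac{\left(16 \cdot 17 + 1066 \left(- \frac{1}{2454}\right)\right) - 1876}{-38 + 9801} = \frac{\left(272 - \frac{533}{1227}\right) - 1876}{9763} = \left(\frac{333211}{1227} - 1876\right) \frac{1}{9763} = \left(- \frac{1968641}{1227}\right) \frac{1}{9763} = - \frac{1968641}{11979201}$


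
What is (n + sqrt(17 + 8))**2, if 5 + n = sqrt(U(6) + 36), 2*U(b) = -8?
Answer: 32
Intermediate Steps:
U(b) = -4 (U(b) = (1/2)*(-8) = -4)
n = -5 + 4*sqrt(2) (n = -5 + sqrt(-4 + 36) = -5 + sqrt(32) = -5 + 4*sqrt(2) ≈ 0.65685)
(n + sqrt(17 + 8))**2 = ((-5 + 4*sqrt(2)) + sqrt(17 + 8))**2 = ((-5 + 4*sqrt(2)) + sqrt(25))**2 = ((-5 + 4*sqrt(2)) + 5)**2 = (4*sqrt(2))**2 = 32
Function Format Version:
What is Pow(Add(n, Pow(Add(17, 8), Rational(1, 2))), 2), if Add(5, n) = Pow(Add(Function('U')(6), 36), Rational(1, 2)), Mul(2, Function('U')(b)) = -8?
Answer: 32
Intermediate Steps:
Function('U')(b) = -4 (Function('U')(b) = Mul(Rational(1, 2), -8) = -4)
n = Add(-5, Mul(4, Pow(2, Rational(1, 2)))) (n = Add(-5, Pow(Add(-4, 36), Rational(1, 2))) = Add(-5, Pow(32, Rational(1, 2))) = Add(-5, Mul(4, Pow(2, Rational(1, 2)))) ≈ 0.65685)
Pow(Add(n, Pow(Add(17, 8), Rational(1, 2))), 2) = Pow(Add(Add(-5, Mul(4, Pow(2, Rational(1, 2)))), Pow(Add(17, 8), Rational(1, 2))), 2) = Pow(Add(Add(-5, Mul(4, Pow(2, Rational(1, 2)))), Pow(25, Rational(1, 2))), 2) = Pow(Add(Add(-5, Mul(4, Pow(2, Rational(1, 2)))), 5), 2) = Pow(Mul(4, Pow(2, Rational(1, 2))), 2) = 32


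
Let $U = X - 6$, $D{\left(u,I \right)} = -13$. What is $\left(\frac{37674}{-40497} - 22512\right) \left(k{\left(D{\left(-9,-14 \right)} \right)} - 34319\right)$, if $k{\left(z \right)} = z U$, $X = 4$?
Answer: $\frac{10421712863478}{13499} \approx 7.7204 \cdot 10^{8}$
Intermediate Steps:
$U = -2$ ($U = 4 - 6 = -2$)
$k{\left(z \right)} = - 2 z$ ($k{\left(z \right)} = z \left(-2\right) = - 2 z$)
$\left(\frac{37674}{-40497} - 22512\right) \left(k{\left(D{\left(-9,-14 \right)} \right)} - 34319\right) = \left(\frac{37674}{-40497} - 22512\right) \left(\left(-2\right) \left(-13\right) - 34319\right) = \left(37674 \left(- \frac{1}{40497}\right) - 22512\right) \left(26 - 34319\right) = \left(- \frac{12558}{13499} - 22512\right) \left(-34293\right) = \left(- \frac{303902046}{13499}\right) \left(-34293\right) = \frac{10421712863478}{13499}$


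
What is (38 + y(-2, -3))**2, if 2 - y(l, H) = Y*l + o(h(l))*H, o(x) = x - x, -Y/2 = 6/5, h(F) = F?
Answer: 30976/25 ≈ 1239.0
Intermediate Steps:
Y = -12/5 ≈ -2.4000
o(x) = 0
y(l, H) = 2 + 12*l/5 (y(l, H) = 2 - (-12*l/5 + 0*H) = 2 - (-12*l/5 + 0) = 2 - (-12)*l/5 = 2 + 12*l/5)
(38 + y(-2, -3))**2 = (38 + (2 + (12/5)*(-2)))**2 = (38 + (2 - 24/5))**2 = (38 - 14/5)**2 = (176/5)**2 = 30976/25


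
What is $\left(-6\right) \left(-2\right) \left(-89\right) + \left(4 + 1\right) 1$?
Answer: $-1063$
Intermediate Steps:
$\left(-6\right) \left(-2\right) \left(-89\right) + \left(4 + 1\right) 1 = 12 \left(-89\right) + 5 \cdot 1 = -1068 + 5 = -1063$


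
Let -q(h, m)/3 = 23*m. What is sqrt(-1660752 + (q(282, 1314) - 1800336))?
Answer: I*sqrt(3551754) ≈ 1884.6*I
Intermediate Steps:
q(h, m) = -69*m
sqrt(-1660752 + (q(282, 1314) - 1800336)) = sqrt(-1660752 + (-69*1314 - 1800336)) = sqrt(-1660752 + (-90666 - 1800336)) = sqrt(-1660752 - 1891002) = sqrt(-3551754) = I*sqrt(3551754)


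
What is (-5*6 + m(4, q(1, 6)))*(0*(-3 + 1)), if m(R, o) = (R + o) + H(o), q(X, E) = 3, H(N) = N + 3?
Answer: 0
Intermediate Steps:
H(N) = 3 + N
m(R, o) = 3 + R + 2*o (m(R, o) = (R + o) + (3 + o) = 3 + R + 2*o)
(-5*6 + m(4, q(1, 6)))*(0*(-3 + 1)) = (-5*6 + (3 + 4 + 2*3))*(0*(-3 + 1)) = (-30 + (3 + 4 + 6))*(0*(-2)) = (-30 + 13)*0 = -17*0 = 0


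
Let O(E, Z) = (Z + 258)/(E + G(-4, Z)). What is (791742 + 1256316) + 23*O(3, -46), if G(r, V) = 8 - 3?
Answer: 4097335/2 ≈ 2.0487e+6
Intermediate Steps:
G(r, V) = 5
O(E, Z) = (258 + Z)/(5 + E) (O(E, Z) = (Z + 258)/(E + 5) = (258 + Z)/(5 + E))
(791742 + 1256316) + 23*O(3, -46) = (791742 + 1256316) + 23*((258 - 46)/(5 + 3)) = 2048058 + 23*(212/8) = 2048058 + 23*((1/8)*212) = 2048058 + 23*(53/2) = 2048058 + 1219/2 = 4097335/2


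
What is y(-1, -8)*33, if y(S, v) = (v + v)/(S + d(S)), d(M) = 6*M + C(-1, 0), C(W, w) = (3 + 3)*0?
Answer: 528/7 ≈ 75.429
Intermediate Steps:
C(W, w) = 0 (C(W, w) = 6*0 = 0)
d(M) = 6*M (d(M) = 6*M + 0 = 6*M)
y(S, v) = 2*v/(7*S) (y(S, v) = (v + v)/(S + 6*S) = (2*v)/((7*S)) = (2*v)*(1/(7*S)) = 2*v/(7*S))
y(-1, -8)*33 = ((2/7)*(-8)/(-1))*33 = ((2/7)*(-8)*(-1))*33 = (16/7)*33 = 528/7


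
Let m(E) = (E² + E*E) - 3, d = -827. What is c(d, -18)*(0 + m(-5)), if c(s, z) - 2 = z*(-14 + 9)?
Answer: 4324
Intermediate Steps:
c(s, z) = 2 - 5*z (c(s, z) = 2 + z*(-14 + 9) = 2 + z*(-5) = 2 - 5*z)
m(E) = -3 + 2*E² (m(E) = (E² + E²) - 3 = 2*E² - 3 = -3 + 2*E²)
c(d, -18)*(0 + m(-5)) = (2 - 5*(-18))*(0 + (-3 + 2*(-5)²)) = (2 + 90)*(0 + (-3 + 2*25)) = 92*(0 + (-3 + 50)) = 92*(0 + 47) = 92*47 = 4324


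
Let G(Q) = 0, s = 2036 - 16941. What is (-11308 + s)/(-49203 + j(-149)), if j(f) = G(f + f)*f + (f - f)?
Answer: 2383/4473 ≈ 0.53275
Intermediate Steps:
s = -14905
j(f) = 0 (j(f) = 0*f + (f - f) = 0 + 0 = 0)
(-11308 + s)/(-49203 + j(-149)) = (-11308 - 14905)/(-49203 + 0) = -26213/(-49203) = -26213*(-1/49203) = 2383/4473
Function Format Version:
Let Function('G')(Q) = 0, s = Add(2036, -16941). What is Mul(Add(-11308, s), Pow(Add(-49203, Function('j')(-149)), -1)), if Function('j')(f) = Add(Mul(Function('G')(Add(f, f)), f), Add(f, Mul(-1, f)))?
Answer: Rational(2383, 4473) ≈ 0.53275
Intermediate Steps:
s = -14905
Function('j')(f) = 0 (Function('j')(f) = Add(Mul(0, f), Add(f, Mul(-1, f))) = Add(0, 0) = 0)
Mul(Add(-11308, s), Pow(Add(-49203, Function('j')(-149)), -1)) = Mul(Add(-11308, -14905), Pow(Add(-49203, 0), -1)) = Mul(-26213, Pow(-49203, -1)) = Mul(-26213, Rational(-1, 49203)) = Rational(2383, 4473)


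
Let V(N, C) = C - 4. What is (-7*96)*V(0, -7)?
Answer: 7392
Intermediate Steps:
V(N, C) = -4 + C
(-7*96)*V(0, -7) = (-7*96)*(-4 - 7) = -672*(-11) = 7392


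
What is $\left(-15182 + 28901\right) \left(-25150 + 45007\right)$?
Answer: $272418183$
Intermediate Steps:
$\left(-15182 + 28901\right) \left(-25150 + 45007\right) = 13719 \cdot 19857 = 272418183$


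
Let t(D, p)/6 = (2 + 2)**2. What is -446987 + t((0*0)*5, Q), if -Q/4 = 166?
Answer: -446891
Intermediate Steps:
Q = -664 (Q = -4*166 = -664)
t(D, p) = 96 (t(D, p) = 6*(2 + 2)**2 = 6*4**2 = 6*16 = 96)
-446987 + t((0*0)*5, Q) = -446987 + 96 = -446891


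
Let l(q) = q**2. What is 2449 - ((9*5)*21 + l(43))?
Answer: -345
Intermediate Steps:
2449 - ((9*5)*21 + l(43)) = 2449 - ((9*5)*21 + 43**2) = 2449 - (45*21 + 1849) = 2449 - (945 + 1849) = 2449 - 1*2794 = 2449 - 2794 = -345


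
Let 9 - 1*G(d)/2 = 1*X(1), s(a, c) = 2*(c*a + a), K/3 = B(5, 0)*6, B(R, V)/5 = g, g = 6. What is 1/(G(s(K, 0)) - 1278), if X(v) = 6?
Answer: -1/1272 ≈ -0.00078616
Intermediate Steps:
B(R, V) = 30 (B(R, V) = 5*6 = 30)
K = 540 (K = 3*(30*6) = 3*180 = 540)
s(a, c) = 2*a + 2*a*c (s(a, c) = 2*(a*c + a) = 2*(a + a*c) = 2*a + 2*a*c)
G(d) = 6 (G(d) = 18 - 2*6 = 18 - 12 = 6)
1/(G(s(K, 0)) - 1278) = 1/(6 - 1278) = 1/(-1272) = -1/1272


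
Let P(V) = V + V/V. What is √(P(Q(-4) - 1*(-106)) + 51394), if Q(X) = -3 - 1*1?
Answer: √51497 ≈ 226.93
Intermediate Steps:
Q(X) = -4 (Q(X) = -3 - 1 = -4)
P(V) = 1 + V (P(V) = V + 1 = 1 + V)
√(P(Q(-4) - 1*(-106)) + 51394) = √((1 + (-4 - 1*(-106))) + 51394) = √((1 + (-4 + 106)) + 51394) = √((1 + 102) + 51394) = √(103 + 51394) = √51497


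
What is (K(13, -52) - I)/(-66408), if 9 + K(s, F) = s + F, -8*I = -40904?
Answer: 5161/66408 ≈ 0.077717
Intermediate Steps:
I = 5113 (I = -⅛*(-40904) = 5113)
K(s, F) = -9 + F + s (K(s, F) = -9 + (s + F) = -9 + (F + s) = -9 + F + s)
(K(13, -52) - I)/(-66408) = ((-9 - 52 + 13) - 1*5113)/(-66408) = (-48 - 5113)*(-1/66408) = -5161*(-1/66408) = 5161/66408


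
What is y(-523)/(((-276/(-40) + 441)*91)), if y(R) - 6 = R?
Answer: -5170/407589 ≈ -0.012684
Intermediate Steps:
y(R) = 6 + R
y(-523)/(((-276/(-40) + 441)*91)) = (6 - 523)/(((-276/(-40) + 441)*91)) = -517*1/(91*(-276*(-1/40) + 441)) = -517*1/(91*(69/10 + 441)) = -517/((4479/10)*91) = -517/407589/10 = -517*10/407589 = -5170/407589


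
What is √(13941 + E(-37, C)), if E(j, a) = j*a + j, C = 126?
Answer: √9242 ≈ 96.135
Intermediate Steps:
E(j, a) = j + a*j (E(j, a) = a*j + j = j + a*j)
√(13941 + E(-37, C)) = √(13941 - 37*(1 + 126)) = √(13941 - 37*127) = √(13941 - 4699) = √9242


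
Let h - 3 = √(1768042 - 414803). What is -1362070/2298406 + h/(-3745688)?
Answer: -2550948074689/4304555886664 - √1353239/3745688 ≈ -0.59293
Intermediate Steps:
h = 3 + √1353239 (h = 3 + √(1768042 - 414803) = 3 + √1353239 ≈ 1166.3)
-1362070/2298406 + h/(-3745688) = -1362070/2298406 + (3 + √1353239)/(-3745688) = -1362070*1/2298406 + (3 + √1353239)*(-1/3745688) = -681035/1149203 + (-3/3745688 - √1353239/3745688) = -2550948074689/4304555886664 - √1353239/3745688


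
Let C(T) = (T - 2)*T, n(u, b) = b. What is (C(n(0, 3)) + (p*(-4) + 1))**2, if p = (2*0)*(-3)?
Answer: 16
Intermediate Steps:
C(T) = T*(-2 + T) (C(T) = (-2 + T)*T = T*(-2 + T))
p = 0 (p = 0*(-3) = 0)
(C(n(0, 3)) + (p*(-4) + 1))**2 = (3*(-2 + 3) + (0*(-4) + 1))**2 = (3*1 + (0 + 1))**2 = (3 + 1)**2 = 4**2 = 16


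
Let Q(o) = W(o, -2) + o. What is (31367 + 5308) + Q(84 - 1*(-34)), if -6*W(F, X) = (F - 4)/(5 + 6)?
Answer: 404704/11 ≈ 36791.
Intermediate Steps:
W(F, X) = 2/33 - F/66 (W(F, X) = -(F - 4)/(6*(5 + 6)) = -(-4 + F)/(6*11) = -(-4/11 + F/11)/6 = 2/33 - F/66)
Q(o) = 2/33 + 65*o/66 (Q(o) = (2/33 - o/66) + o = 2/33 + 65*o/66)
(31367 + 5308) + Q(84 - 1*(-34)) = (31367 + 5308) + (2/33 + 65*(84 - 1*(-34))/66) = 36675 + (2/33 + 65*(84 + 34)/66) = 36675 + (2/33 + (65/66)*118) = 36675 + (2/33 + 3835/33) = 36675 + 1279/11 = 404704/11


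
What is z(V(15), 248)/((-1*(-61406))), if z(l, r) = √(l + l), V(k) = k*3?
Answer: 3*√10/61406 ≈ 0.00015449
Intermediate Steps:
V(k) = 3*k
z(l, r) = √2*√l (z(l, r) = √(2*l) = √2*√l)
z(V(15), 248)/((-1*(-61406))) = (√2*√(3*15))/((-1*(-61406))) = (√2*√45)/61406 = (√2*(3*√5))*(1/61406) = (3*√10)*(1/61406) = 3*√10/61406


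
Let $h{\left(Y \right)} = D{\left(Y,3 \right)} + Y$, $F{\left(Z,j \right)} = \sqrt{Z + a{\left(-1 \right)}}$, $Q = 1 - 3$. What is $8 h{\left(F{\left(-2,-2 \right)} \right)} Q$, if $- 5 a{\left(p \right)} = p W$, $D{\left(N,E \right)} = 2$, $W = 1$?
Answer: $-32 - \frac{48 i \sqrt{5}}{5} \approx -32.0 - 21.466 i$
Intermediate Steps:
$Q = -2$ ($Q = 1 - 3 = -2$)
$a{\left(p \right)} = - \frac{p}{5}$ ($a{\left(p \right)} = - \frac{p 1}{5} = - \frac{p}{5}$)
$F{\left(Z,j \right)} = \sqrt{\frac{1}{5} + Z}$ ($F{\left(Z,j \right)} = \sqrt{Z - - \frac{1}{5}} = \sqrt{Z + \frac{1}{5}} = \sqrt{\frac{1}{5} + Z}$)
$h{\left(Y \right)} = 2 + Y$
$8 h{\left(F{\left(-2,-2 \right)} \right)} Q = 8 \left(2 + \frac{\sqrt{5 + 25 \left(-2\right)}}{5}\right) \left(-2\right) = 8 \left(2 + \frac{\sqrt{5 - 50}}{5}\right) \left(-2\right) = 8 \left(2 + \frac{\sqrt{-45}}{5}\right) \left(-2\right) = 8 \left(2 + \frac{3 i \sqrt{5}}{5}\right) \left(-2\right) = \left(16 + \frac{24 i \sqrt{5}}{5}\right) \left(-2\right) = -32 - \frac{48 i \sqrt{5}}{5}$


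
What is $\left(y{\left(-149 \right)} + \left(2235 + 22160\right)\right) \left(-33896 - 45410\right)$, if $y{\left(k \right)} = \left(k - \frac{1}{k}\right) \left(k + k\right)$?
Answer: $-5455856270$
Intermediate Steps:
$y{\left(k \right)} = 2 k \left(k - \frac{1}{k}\right)$ ($y{\left(k \right)} = \left(k - \frac{1}{k}\right) 2 k = 2 k \left(k - \frac{1}{k}\right)$)
$\left(y{\left(-149 \right)} + \left(2235 + 22160\right)\right) \left(-33896 - 45410\right) = \left(\left(-2 + 2 \left(-149\right)^{2}\right) + \left(2235 + 22160\right)\right) \left(-33896 - 45410\right) = \left(\left(-2 + 2 \cdot 22201\right) + 24395\right) \left(-79306\right) = \left(\left(-2 + 44402\right) + 24395\right) \left(-79306\right) = \left(44400 + 24395\right) \left(-79306\right) = 68795 \left(-79306\right) = -5455856270$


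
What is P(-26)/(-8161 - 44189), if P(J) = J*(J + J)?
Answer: -676/26175 ≈ -0.025826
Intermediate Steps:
P(J) = 2*J² (P(J) = J*(2*J) = 2*J²)
P(-26)/(-8161 - 44189) = (2*(-26)²)/(-8161 - 44189) = (2*676)/(-52350) = 1352*(-1/52350) = -676/26175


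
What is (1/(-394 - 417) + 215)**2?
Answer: 30402804496/657721 ≈ 46225.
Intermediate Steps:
(1/(-394 - 417) + 215)**2 = (1/(-811) + 215)**2 = (-1/811 + 215)**2 = (174364/811)**2 = 30402804496/657721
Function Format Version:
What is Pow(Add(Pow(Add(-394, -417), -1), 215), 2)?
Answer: Rational(30402804496, 657721) ≈ 46225.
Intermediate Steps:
Pow(Add(Pow(Add(-394, -417), -1), 215), 2) = Pow(Add(Pow(-811, -1), 215), 2) = Pow(Add(Rational(-1, 811), 215), 2) = Pow(Rational(174364, 811), 2) = Rational(30402804496, 657721)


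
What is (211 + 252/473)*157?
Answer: 15708635/473 ≈ 33211.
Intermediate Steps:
(211 + 252/473)*157 = (100055/473)*157 = 15708635/473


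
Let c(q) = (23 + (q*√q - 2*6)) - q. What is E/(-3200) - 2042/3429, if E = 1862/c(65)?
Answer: -443950017173/745352128800 - 12103*√65/86946880 ≈ -0.59675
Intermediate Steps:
c(q) = 11 + q^(3/2) - q (c(q) = (23 + (q^(3/2) - 12)) - q = (23 + (-12 + q^(3/2))) - q = (11 + q^(3/2)) - q = 11 + q^(3/2) - q)
E = 1862/(-54 + 65*√65) (E = 1862/(11 + 65^(3/2) - 1*65) = 1862/(11 + 65*√65 - 65) = 1862/(-54 + 65*√65) ≈ 3.9613)
E/(-3200) - 2042/3429 = (100548/271709 + 121030*√65/271709)/(-3200) - 2042/3429 = (100548/271709 + 121030*√65/271709)*(-1/3200) - 2042*1/3429 = (-25137/217367200 - 12103*√65/86946880) - 2042/3429 = -443950017173/745352128800 - 12103*√65/86946880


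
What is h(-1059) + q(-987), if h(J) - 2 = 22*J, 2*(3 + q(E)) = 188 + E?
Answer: -47397/2 ≈ -23699.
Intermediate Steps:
q(E) = 91 + E/2 (q(E) = -3 + (188 + E)/2 = -3 + (94 + E/2) = 91 + E/2)
h(J) = 2 + 22*J
h(-1059) + q(-987) = (2 + 22*(-1059)) + (91 + (½)*(-987)) = (2 - 23298) + (91 - 987/2) = -23296 - 805/2 = -47397/2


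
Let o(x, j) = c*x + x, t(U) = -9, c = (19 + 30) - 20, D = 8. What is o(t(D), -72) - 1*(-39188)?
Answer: 38918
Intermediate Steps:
c = 29 (c = 49 - 20 = 29)
o(x, j) = 30*x (o(x, j) = 29*x + x = 30*x)
o(t(D), -72) - 1*(-39188) = 30*(-9) - 1*(-39188) = -270 + 39188 = 38918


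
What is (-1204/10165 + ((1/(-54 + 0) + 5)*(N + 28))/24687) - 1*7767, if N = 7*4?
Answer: -52625805995911/6775470585 ≈ -7767.1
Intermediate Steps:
N = 28
(-1204/10165 + ((1/(-54 + 0) + 5)*(N + 28))/24687) - 1*7767 = (-1204/10165 + ((1/(-54 + 0) + 5)*(28 + 28))/24687) - 1*7767 = (-1204*1/10165 + ((1/(-54) + 5)*56)*(1/24687)) - 7767 = (-1204/10165 + ((-1/54 + 5)*56)*(1/24687)) - 7767 = (-1204/10165 + ((269/54)*56)*(1/24687)) - 7767 = (-1204/10165 + (7532/27)*(1/24687)) - 7767 = (-1204/10165 + 7532/666549) - 7767 = -725962216/6775470585 - 7767 = -52625805995911/6775470585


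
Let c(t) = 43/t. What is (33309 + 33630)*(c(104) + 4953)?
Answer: 34483960545/104 ≈ 3.3158e+8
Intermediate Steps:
(33309 + 33630)*(c(104) + 4953) = (33309 + 33630)*(43/104 + 4953) = 66939*(43*(1/104) + 4953) = 66939*(43/104 + 4953) = 66939*(515155/104) = 34483960545/104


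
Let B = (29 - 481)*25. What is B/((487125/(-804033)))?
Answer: 40380324/2165 ≈ 18651.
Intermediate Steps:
B = -11300 (B = -452*25 = -11300)
B/((487125/(-804033))) = -11300/(487125/(-804033)) = -11300/(487125*(-1/804033)) = -11300/(-54125/89337) = -11300*(-89337/54125) = 40380324/2165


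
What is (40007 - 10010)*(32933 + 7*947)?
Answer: 1186741314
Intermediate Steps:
(40007 - 10010)*(32933 + 7*947) = 29997*(32933 + 6629) = 29997*39562 = 1186741314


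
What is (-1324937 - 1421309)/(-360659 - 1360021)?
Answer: 1373123/860340 ≈ 1.5960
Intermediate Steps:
(-1324937 - 1421309)/(-360659 - 1360021) = -2746246/(-1720680) = -2746246*(-1/1720680) = 1373123/860340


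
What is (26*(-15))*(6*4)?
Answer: -9360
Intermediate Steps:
(26*(-15))*(6*4) = -390*24 = -9360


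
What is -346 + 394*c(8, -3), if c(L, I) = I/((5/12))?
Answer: -15914/5 ≈ -3182.8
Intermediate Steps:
c(L, I) = 12*I/5 (c(L, I) = I/((5*(1/12))) = I/(5/12) = I*(12/5) = 12*I/5)
-346 + 394*c(8, -3) = -346 + 394*((12/5)*(-3)) = -346 + 394*(-36/5) = -346 - 14184/5 = -15914/5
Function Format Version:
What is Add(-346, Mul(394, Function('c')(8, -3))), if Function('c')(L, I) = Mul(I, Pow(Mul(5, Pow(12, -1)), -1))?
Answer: Rational(-15914, 5) ≈ -3182.8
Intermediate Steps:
Function('c')(L, I) = Mul(Rational(12, 5), I) (Function('c')(L, I) = Mul(I, Pow(Mul(5, Rational(1, 12)), -1)) = Mul(I, Pow(Rational(5, 12), -1)) = Mul(I, Rational(12, 5)) = Mul(Rational(12, 5), I))
Add(-346, Mul(394, Function('c')(8, -3))) = Add(-346, Mul(394, Mul(Rational(12, 5), -3))) = Add(-346, Mul(394, Rational(-36, 5))) = Add(-346, Rational(-14184, 5)) = Rational(-15914, 5)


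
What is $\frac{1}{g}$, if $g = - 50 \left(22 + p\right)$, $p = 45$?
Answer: $- \frac{1}{3350} \approx -0.00029851$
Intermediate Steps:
$g = -3350$ ($g = - 50 \left(22 + 45\right) = \left(-50\right) 67 = -3350$)
$\frac{1}{g} = \frac{1}{-3350} = - \frac{1}{3350}$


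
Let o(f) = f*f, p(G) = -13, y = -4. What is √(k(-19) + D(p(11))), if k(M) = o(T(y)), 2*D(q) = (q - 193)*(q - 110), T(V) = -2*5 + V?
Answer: √12865 ≈ 113.42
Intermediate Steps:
T(V) = -10 + V
o(f) = f²
D(q) = (-193 + q)*(-110 + q)/2 (D(q) = ((q - 193)*(q - 110))/2 = ((-193 + q)*(-110 + q))/2 = (-193 + q)*(-110 + q)/2)
k(M) = 196 (k(M) = (-10 - 4)² = (-14)² = 196)
√(k(-19) + D(p(11))) = √(196 + (10615 + (½)*(-13)² - 303/2*(-13))) = √(196 + (10615 + (½)*169 + 3939/2)) = √(196 + (10615 + 169/2 + 3939/2)) = √(196 + 12669) = √12865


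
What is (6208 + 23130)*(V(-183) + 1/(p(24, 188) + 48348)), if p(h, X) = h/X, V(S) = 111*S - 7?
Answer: -677332211887517/1136181 ≈ -5.9615e+8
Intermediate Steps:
V(S) = -7 + 111*S
(6208 + 23130)*(V(-183) + 1/(p(24, 188) + 48348)) = (6208 + 23130)*((-7 + 111*(-183)) + 1/(24/188 + 48348)) = 29338*((-7 - 20313) + 1/(24*(1/188) + 48348)) = 29338*(-20320 + 1/(6/47 + 48348)) = 29338*(-20320 + 1/(2272362/47)) = 29338*(-20320 + 47/2272362) = 29338*(-46174395793/2272362) = -677332211887517/1136181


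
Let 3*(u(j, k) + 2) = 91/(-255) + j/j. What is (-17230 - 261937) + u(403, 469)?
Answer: -213564121/765 ≈ -2.7917e+5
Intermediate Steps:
u(j, k) = -1366/765 (u(j, k) = -2 + (91/(-255) + j/j)/3 = -2 + (91*(-1/255) + 1)/3 = -2 + (-91/255 + 1)/3 = -2 + (1/3)*(164/255) = -2 + 164/765 = -1366/765)
(-17230 - 261937) + u(403, 469) = (-17230 - 261937) - 1366/765 = -279167 - 1366/765 = -213564121/765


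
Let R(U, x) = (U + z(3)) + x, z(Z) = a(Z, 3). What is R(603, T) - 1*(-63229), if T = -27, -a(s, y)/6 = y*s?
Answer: 63751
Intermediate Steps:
a(s, y) = -6*s*y (a(s, y) = -6*y*s = -6*s*y)
z(Z) = -18*Z (z(Z) = -6*Z*3 = -18*Z)
R(U, x) = -54 + U + x (R(U, x) = (U - 18*3) + x = (U - 54) + x = (-54 + U) + x = -54 + U + x)
R(603, T) - 1*(-63229) = (-54 + 603 - 27) - 1*(-63229) = 522 + 63229 = 63751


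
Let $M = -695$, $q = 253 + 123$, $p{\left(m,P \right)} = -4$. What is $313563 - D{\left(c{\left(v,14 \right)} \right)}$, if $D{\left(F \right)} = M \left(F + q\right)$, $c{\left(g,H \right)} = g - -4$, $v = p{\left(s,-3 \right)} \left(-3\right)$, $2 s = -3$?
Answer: $586003$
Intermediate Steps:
$s = - \frac{3}{2}$ ($s = \frac{1}{2} \left(-3\right) = - \frac{3}{2} \approx -1.5$)
$q = 376$
$v = 12$ ($v = \left(-4\right) \left(-3\right) = 12$)
$c{\left(g,H \right)} = 4 + g$ ($c{\left(g,H \right)} = g + 4 = 4 + g$)
$D{\left(F \right)} = -261320 - 695 F$ ($D{\left(F \right)} = - 695 \left(F + 376\right) = - 695 \left(376 + F\right) = -261320 - 695 F$)
$313563 - D{\left(c{\left(v,14 \right)} \right)} = 313563 - \left(-261320 - 695 \left(4 + 12\right)\right) = 313563 - \left(-261320 - 11120\right) = 313563 - -272440 = 313563 + 272440 = 586003$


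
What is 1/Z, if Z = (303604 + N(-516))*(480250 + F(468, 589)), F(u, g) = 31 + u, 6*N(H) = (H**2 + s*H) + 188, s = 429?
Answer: 3/448708040648 ≈ 6.6859e-12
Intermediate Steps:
N(H) = 94/3 + H**2/6 + 143*H/2 (N(H) = ((H**2 + 429*H) + 188)/6 = (188 + H**2 + 429*H)/6 = 94/3 + H**2/6 + 143*H/2)
Z = 448708040648/3 (Z = (303604 + (94/3 + (1/6)*(-516)**2 + (143/2)*(-516)))*(480250 + (31 + 468)) = (303604 + (94/3 + (1/6)*266256 - 36894))*(480250 + 499) = (303604 + (94/3 + 44376 - 36894))*480749 = (303604 + 22540/3)*480749 = (933352/3)*480749 = 448708040648/3 ≈ 1.4957e+11)
1/Z = 1/(448708040648/3) = 3/448708040648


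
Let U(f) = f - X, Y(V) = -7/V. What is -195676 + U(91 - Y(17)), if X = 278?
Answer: -3329664/17 ≈ -1.9586e+5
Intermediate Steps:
U(f) = -278 + f (U(f) = f - 1*278 = f - 278 = -278 + f)
-195676 + U(91 - Y(17)) = -195676 + (-278 + (91 - (-7)/17)) = -195676 + (-278 + (91 - 1*(-7/17))) = -195676 + (-278 + (91 + 7/17)) = -195676 + (-278 + 1554/17) = -195676 - 3172/17 = -3329664/17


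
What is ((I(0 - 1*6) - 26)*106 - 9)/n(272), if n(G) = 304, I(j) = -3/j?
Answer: -339/38 ≈ -8.9211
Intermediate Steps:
((I(0 - 1*6) - 26)*106 - 9)/n(272) = ((-3/(0 - 1*6) - 26)*106 - 9)/304 = ((-3/(0 - 6) - 26)*106 - 9)*(1/304) = ((-3/(-6) - 26)*106 - 9)*(1/304) = ((-3*(-⅙) - 26)*106 - 9)*(1/304) = ((½ - 26)*106 - 9)*(1/304) = (-51/2*106 - 9)*(1/304) = (-2703 - 9)*(1/304) = -2712*1/304 = -339/38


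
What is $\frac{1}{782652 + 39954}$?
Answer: $\frac{1}{822606} \approx 1.2156 \cdot 10^{-6}$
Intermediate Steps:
$\frac{1}{782652 + 39954} = \frac{1}{822606}$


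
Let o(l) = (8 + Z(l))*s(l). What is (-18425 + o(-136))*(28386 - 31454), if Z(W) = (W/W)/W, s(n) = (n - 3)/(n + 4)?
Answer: 253581326869/4488 ≈ 5.6502e+7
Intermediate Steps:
s(n) = (-3 + n)/(4 + n)
Z(W) = 1/W
o(l) = (-3 + l)*(8 + 1/l)/(4 + l) (o(l) = (8 + 1/l)*((-3 + l)/(4 + l)) = (-3 + l)*(8 + 1/l)/(4 + l))
(-18425 + o(-136))*(28386 - 31454) = (-18425 + (1 + 8*(-136))*(-3 - 136)/((-136)*(4 - 136)))*(28386 - 31454) = (-18425 - 1/136*(1 - 1088)*(-139)/(-132))*(-3068) = (-18425 - 1/136*(-1/132)*(-1087)*(-139))*(-3068) = (-18425 + 151093/17952)*(-3068) = -330614507/17952*(-3068) = 253581326869/4488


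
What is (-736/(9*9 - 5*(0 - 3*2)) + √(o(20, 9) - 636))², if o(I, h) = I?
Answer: -7048040/12321 - 2944*I*√154/111 ≈ -572.04 - 329.14*I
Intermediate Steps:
(-736/(9*9 - 5*(0 - 3*2)) + √(o(20, 9) - 636))² = (-736/(9*9 - 5*(0 - 3*2)) + √(20 - 636))² = (-736/(81 - 5*(0 - 6)) + √(-616))² = (-736/(81 - 5*(-6)) + 2*I*√154)² = (-736/(81 + 30) + 2*I*√154)² = (-736/111 + 2*I*√154)²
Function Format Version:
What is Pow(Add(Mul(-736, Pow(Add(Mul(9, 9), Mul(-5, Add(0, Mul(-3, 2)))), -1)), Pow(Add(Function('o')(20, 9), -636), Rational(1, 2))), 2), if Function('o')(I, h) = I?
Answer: Add(Rational(-7048040, 12321), Mul(Rational(-2944, 111), I, Pow(154, Rational(1, 2)))) ≈ Add(-572.04, Mul(-329.14, I))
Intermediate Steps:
Pow(Add(Mul(-736, Pow(Add(Mul(9, 9), Mul(-5, Add(0, Mul(-3, 2)))), -1)), Pow(Add(Function('o')(20, 9), -636), Rational(1, 2))), 2) = Pow(Add(Mul(-736, Pow(Add(Mul(9, 9), Mul(-5, Add(0, Mul(-3, 2)))), -1)), Pow(Add(20, -636), Rational(1, 2))), 2) = Pow(Add(Mul(-736, Pow(Add(81, Mul(-5, Add(0, -6))), -1)), Pow(-616, Rational(1, 2))), 2) = Pow(Add(Mul(-736, Pow(Add(81, Mul(-5, -6)), -1)), Mul(2, I, Pow(154, Rational(1, 2)))), 2) = Pow(Add(Mul(-736, Pow(Add(81, 30), -1)), Mul(2, I, Pow(154, Rational(1, 2)))), 2) = Pow(Add(Mul(-736, Pow(111, -1)), Mul(2, I, Pow(154, Rational(1, 2)))), 2) = Pow(Add(Mul(-736, Rational(1, 111)), Mul(2, I, Pow(154, Rational(1, 2)))), 2) = Pow(Add(Rational(-736, 111), Mul(2, I, Pow(154, Rational(1, 2)))), 2)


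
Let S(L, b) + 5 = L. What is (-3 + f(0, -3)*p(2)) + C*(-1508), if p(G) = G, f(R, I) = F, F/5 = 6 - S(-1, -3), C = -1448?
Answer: 2183701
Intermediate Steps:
S(L, b) = -5 + L
F = 60 (F = 5*(6 - (-5 - 1)) = 5*(6 - 1*(-6)) = 5*(6 + 6) = 5*12 = 60)
f(R, I) = 60
(-3 + f(0, -3)*p(2)) + C*(-1508) = (-3 + 60*2) - 1448*(-1508) = (-3 + 120) + 2183584 = 117 + 2183584 = 2183701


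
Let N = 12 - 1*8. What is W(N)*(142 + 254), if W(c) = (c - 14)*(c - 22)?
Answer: 71280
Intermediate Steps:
N = 4 (N = 12 - 8 = 4)
W(c) = (-22 + c)*(-14 + c) (W(c) = (-14 + c)*(-22 + c) = (-22 + c)*(-14 + c))
W(N)*(142 + 254) = (308 + 4² - 36*4)*(142 + 254) = (308 + 16 - 144)*396 = 180*396 = 71280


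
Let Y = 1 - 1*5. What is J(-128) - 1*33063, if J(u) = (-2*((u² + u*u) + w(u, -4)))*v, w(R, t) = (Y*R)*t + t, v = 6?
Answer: -401655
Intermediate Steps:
Y = -4 (Y = 1 - 5 = -4)
w(R, t) = t - 4*R*t (w(R, t) = (-4*R)*t + t = -4*R*t + t = t - 4*R*t)
J(u) = 48 - 192*u - 24*u² (J(u) = -2*((u² + u*u) - 4*(1 - 4*u))*6 = -2*((u² + u²) + (-4 + 16*u))*6 = -2*(2*u² + (-4 + 16*u))*6 = -2*(-4 + 2*u² + 16*u)*6 = (8 - 32*u - 4*u²)*6 = 48 - 192*u - 24*u²)
J(-128) - 1*33063 = (48 - 192*(-128) - 24*(-128)²) - 1*33063 = (48 + 24576 - 24*16384) - 33063 = (48 + 24576 - 393216) - 33063 = -368592 - 33063 = -401655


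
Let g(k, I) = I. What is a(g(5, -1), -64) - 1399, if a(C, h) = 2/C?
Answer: -1401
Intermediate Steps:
a(g(5, -1), -64) - 1399 = 2/(-1) - 1399 = 2*(-1) - 1399 = -2 - 1399 = -1401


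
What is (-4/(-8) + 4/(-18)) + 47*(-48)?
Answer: -40603/18 ≈ -2255.7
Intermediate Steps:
(-4/(-8) + 4/(-18)) + 47*(-48) = (-4*(-⅛) + 4*(-1/18)) - 2256 = (½ - 2/9) - 2256 = 5/18 - 2256 = -40603/18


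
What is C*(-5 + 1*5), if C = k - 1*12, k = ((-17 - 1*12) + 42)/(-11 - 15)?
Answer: 0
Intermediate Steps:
k = -½ (k = ((-17 - 12) + 42)/(-26) = (-29 + 42)*(-1/26) = 13*(-1/26) = -½ ≈ -0.50000)
C = -25/2 (C = -½ - 1*12 = -½ - 12 = -25/2 ≈ -12.500)
C*(-5 + 1*5) = -25*(-5 + 1*5)/2 = -25*(-5 + 5)/2 = -25/2*0 = 0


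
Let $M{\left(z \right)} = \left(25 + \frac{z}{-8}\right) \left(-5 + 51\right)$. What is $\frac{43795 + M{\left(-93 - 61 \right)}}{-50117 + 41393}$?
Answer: $- \frac{91661}{17448} \approx -5.2534$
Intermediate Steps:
$M{\left(z \right)} = 1150 - \frac{23 z}{4}$ ($M{\left(z \right)} = \left(25 + z \left(- \frac{1}{8}\right)\right) 46 = \left(25 - \frac{z}{8}\right) 46 = 1150 - \frac{23 z}{4}$)
$\frac{43795 + M{\left(-93 - 61 \right)}}{-50117 + 41393} = \frac{43795 + \left(1150 - \frac{23 \left(-93 - 61\right)}{4}\right)}{-50117 + 41393} = \frac{43795 + \left(1150 - - \frac{1771}{2}\right)}{-8724} = \left(43795 + \left(1150 + \frac{1771}{2}\right)\right) \left(- \frac{1}{8724}\right) = \left(43795 + \frac{4071}{2}\right) \left(- \frac{1}{8724}\right) = \frac{91661}{2} \left(- \frac{1}{8724}\right) = - \frac{91661}{17448}$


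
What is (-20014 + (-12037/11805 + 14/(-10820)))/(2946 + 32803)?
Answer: -36521723243/65231762070 ≈ -0.55988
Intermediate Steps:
(-20014 + (-12037/11805 + 14/(-10820)))/(2946 + 32803) = (-20014 + (-12037*1/11805 + 14*(-1/10820)))/35749 = (-20014 + (-12037/11805 - 7/5410))*(1/35749) = (-20014 - 13040561/12773010)*(1/35749) = -255652062701/12773010*1/35749 = -36521723243/65231762070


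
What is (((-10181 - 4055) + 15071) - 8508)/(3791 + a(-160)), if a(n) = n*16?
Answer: -7673/1231 ≈ -6.2331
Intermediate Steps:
a(n) = 16*n
(((-10181 - 4055) + 15071) - 8508)/(3791 + a(-160)) = (((-10181 - 4055) + 15071) - 8508)/(3791 + 16*(-160)) = ((-14236 + 15071) - 8508)/(3791 - 2560) = (835 - 8508)/1231 = -7673*1/1231 = -7673/1231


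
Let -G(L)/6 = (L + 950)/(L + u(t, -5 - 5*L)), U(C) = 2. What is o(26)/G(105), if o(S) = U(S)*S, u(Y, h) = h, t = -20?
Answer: 2210/633 ≈ 3.4913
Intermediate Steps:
G(L) = -6*(950 + L)/(-5 - 4*L) (G(L) = -6*(L + 950)/(L + (-5 - 5*L)) = -6*(950 + L)/(-5 - 4*L))
o(S) = 2*S
o(26)/G(105) = (2*26)/((6*(950 + 105)/(5 + 4*105))) = 52/((6*1055/(5 + 420))) = 52/((6*1055/425)) = 52/((6*(1/425)*1055)) = 52/(1266/85) = 52*(85/1266) = 2210/633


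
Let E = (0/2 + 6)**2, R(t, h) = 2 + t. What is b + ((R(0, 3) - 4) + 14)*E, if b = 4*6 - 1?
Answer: 455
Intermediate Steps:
b = 23 (b = 24 - 1 = 23)
E = 36 (E = (0*(1/2) + 6)**2 = (0 + 6)**2 = 6**2 = 36)
b + ((R(0, 3) - 4) + 14)*E = 23 + (((2 + 0) - 4) + 14)*36 = 23 + ((2 - 4) + 14)*36 = 23 + (-2 + 14)*36 = 23 + 12*36 = 23 + 432 = 455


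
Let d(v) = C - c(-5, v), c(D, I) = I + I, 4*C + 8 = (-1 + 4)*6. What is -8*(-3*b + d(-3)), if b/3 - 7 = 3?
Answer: 652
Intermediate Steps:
b = 30 (b = 21 + 3*3 = 21 + 9 = 30)
C = 5/2 (C = -2 + ((-1 + 4)*6)/4 = -2 + (3*6)/4 = -2 + (1/4)*18 = -2 + 9/2 = 5/2 ≈ 2.5000)
c(D, I) = 2*I
d(v) = 5/2 - 2*v
-8*(-3*b + d(-3)) = -8*(-3*30 + (5/2 - 2*(-3))) = -8*(-90 + (5/2 + 6)) = -8*(-90 + 17/2) = -8*(-163/2) = 652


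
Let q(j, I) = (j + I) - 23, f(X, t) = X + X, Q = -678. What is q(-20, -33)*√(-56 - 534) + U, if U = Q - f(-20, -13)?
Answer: -638 - 76*I*√590 ≈ -638.0 - 1846.0*I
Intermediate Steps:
f(X, t) = 2*X
U = -638 (U = -678 - 2*(-20) = -678 - 1*(-40) = -678 + 40 = -638)
q(j, I) = -23 + I + j (q(j, I) = (I + j) - 23 = -23 + I + j)
q(-20, -33)*√(-56 - 534) + U = (-23 - 33 - 20)*√(-56 - 534) - 638 = -76*I*√590 - 638 = -638 - 76*I*√590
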